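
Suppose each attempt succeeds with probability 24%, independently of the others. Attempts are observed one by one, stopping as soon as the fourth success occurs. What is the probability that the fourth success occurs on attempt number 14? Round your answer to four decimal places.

Y = trial on which the fourth success occurs; negative binomial, r=4, p=0.24.
P(Y=14) = C(13,3) · p^4 · (1−p)^10
= 286 · 0.0033178 · 0.064289 = 0.061002

0.0610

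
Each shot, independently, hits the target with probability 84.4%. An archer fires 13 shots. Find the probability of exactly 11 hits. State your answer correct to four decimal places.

X ~ Binomial(n=13, p=0.844).
P(X=11) = C(13,11) · p^11 · (1−p)^2
= 78 · 0.1548 · 0.024336 = 0.293840

0.2938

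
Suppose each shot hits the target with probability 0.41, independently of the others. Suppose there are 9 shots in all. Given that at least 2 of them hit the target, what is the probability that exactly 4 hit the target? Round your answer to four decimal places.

X ~ Binomial(9, 0.41). Want P(X=4 | X≥2) = P(X=4) / P(X≥2).
P(X=4) = C(9,4)·0.41^4·0.59^5 = 0.254546
P(X≥2) = 1 − 0.008663 − 0.054180 = 0.937157
Ratio = 0.254546 / 0.937157 = 0.271615

0.2716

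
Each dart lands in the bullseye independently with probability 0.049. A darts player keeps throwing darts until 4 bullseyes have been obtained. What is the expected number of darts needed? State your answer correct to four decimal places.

81.6327

Y = total darts until the fourth success; negative binomial with r=4, p=0.049.
E[Y] = r / p = 4 / 0.049 = 81.632653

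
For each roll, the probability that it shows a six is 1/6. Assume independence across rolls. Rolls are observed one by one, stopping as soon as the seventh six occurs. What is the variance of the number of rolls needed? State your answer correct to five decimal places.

Y = total rolls until the seventh success; negative binomial with r=7, p=0.166667.
Var(Y) = r(1−p)/p² = 7·0.833333 / 0.166667² = 210.0000000

210.00000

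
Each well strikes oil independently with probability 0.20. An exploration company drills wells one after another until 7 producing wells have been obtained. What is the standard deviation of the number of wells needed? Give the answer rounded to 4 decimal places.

11.8322

Y = total wells until the seventh success; negative binomial with r=7, p=0.20.
SD(Y) = √[r(1−p)/p²] = √(140.000000) = 11.832160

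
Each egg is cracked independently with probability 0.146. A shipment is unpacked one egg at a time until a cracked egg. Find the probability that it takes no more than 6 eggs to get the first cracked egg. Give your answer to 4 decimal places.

0.6121

Y = number of eggs to the first success; geometric, p = 0.146.
P(Y ≤ 6) = 1 − (1−p)^6 = 1 − 0.387925 = 0.612075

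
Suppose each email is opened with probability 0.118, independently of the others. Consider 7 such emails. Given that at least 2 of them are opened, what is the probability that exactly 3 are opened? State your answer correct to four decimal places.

X ~ Binomial(7, 0.118). Want P(X=3 | X≥2) = P(X=3) / P(X≥2).
P(X=3) = C(7,3)·0.118^3·0.882^4 = 0.034801
P(X≥2) = 1 − 0.415222 − 0.388858 = 0.195920
Ratio = 0.034801 / 0.195920 = 0.177627

0.1776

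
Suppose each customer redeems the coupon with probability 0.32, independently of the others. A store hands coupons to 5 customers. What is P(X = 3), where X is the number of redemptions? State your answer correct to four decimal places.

X ~ Binomial(n=5, p=0.32).
P(X=3) = C(5,3) · p^3 · (1−p)^2
= 10 · 0.032768 · 0.4624 = 0.151519

0.1515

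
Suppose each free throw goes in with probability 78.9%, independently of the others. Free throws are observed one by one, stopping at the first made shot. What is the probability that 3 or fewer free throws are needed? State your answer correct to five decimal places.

Y = number of free throws to the first success; geometric, p = 0.789.
P(Y ≤ 3) = 1 − (1−p)^3 = 1 − 0.0093939 = 0.9906061

0.99061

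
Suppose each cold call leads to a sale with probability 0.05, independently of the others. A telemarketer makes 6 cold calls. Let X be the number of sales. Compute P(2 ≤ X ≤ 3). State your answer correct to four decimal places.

X ~ Binomial(6, 0.05); P(2 ≤ X ≤ 3) = Σ C(6,k) p^k (1−p)^(6−k) over k:
  k=2: C(6,2)·0.05^2·0.95^4 = 0.030544
  k=3: C(6,3)·0.05^3·0.95^3 = 0.002143
Total = 0.032687

0.0327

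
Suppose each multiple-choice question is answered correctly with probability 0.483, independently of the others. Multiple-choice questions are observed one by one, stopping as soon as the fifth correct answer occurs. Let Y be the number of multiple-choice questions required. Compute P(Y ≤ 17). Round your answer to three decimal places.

Finishing within 17 multiple-choice questions ⇔ at least 5 successes in the first 17. With X ~ Binomial(17, 0.483), P(Y ≤ 17) = 1 − P(X ≤ 4).
  k=0: C(17,0)·0.483^0·0.517^17 = 0.00001
  k=1: C(17,1)·0.483^1·0.517^16 = 0.00021
  k=2: C(17,2)·0.483^2·0.517^15 = 0.00160
  k=3: C(17,3)·0.483^3·0.517^14 = 0.00747
  k=4: C(17,4)·0.483^4·0.517^13 = 0.02442
1 − 0.03371 = 0.96629

0.966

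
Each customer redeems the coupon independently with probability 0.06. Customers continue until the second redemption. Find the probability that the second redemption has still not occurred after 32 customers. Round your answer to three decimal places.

Needing more than 32 customers ⇔ fewer than 2 successes in the first 32. With X ~ Binomial(32, 0.06), P(Y > 32) = P(X ≤ 1).
  k=0: C(32,0)·0.06^0·0.94^32 = 0.13807
  k=1: C(32,1)·0.06^1·0.94^31 = 0.28201
P(X ≤ 1) = 0.42008

0.420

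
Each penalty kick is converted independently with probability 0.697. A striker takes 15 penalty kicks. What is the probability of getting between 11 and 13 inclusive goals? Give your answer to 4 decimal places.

X ~ Binomial(15, 0.697); P(11 ≤ X ≤ 13) = Σ C(15,k) p^k (1−p)^(15−k) over k:
  k=11: C(15,11)·0.697^11·0.303^4 = 0.217002
  k=12: C(15,12)·0.697^12·0.303^3 = 0.166392
  k=13: C(15,13)·0.697^13·0.303^2 = 0.088328
Total = 0.471723

0.4717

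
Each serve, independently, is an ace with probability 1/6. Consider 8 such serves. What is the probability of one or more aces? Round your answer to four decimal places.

P(at least one) = 1 − P(none) = 1 − (1 − 0.166667)^8
= 1 − 0.232568 = 0.767432

0.7674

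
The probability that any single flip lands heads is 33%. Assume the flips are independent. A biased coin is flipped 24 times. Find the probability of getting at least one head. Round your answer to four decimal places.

0.9999

P(at least one) = 1 − P(none) = 1 − (1 − 0.33)^24
= 1 − 0.000067 = 0.999933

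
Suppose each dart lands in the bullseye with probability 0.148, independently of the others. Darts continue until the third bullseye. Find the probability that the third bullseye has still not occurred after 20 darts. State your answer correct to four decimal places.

0.4147

Needing more than 20 darts ⇔ fewer than 3 successes in the first 20. With X ~ Binomial(20, 0.148), P(Y > 20) = P(X ≤ 2).
  k=0: C(20,0)·0.148^0·0.852^20 = 0.040625
  k=1: C(20,1)·0.148^1·0.852^19 = 0.141138
  k=2: C(20,2)·0.148^2·0.852^18 = 0.232911
P(X ≤ 2) = 0.414674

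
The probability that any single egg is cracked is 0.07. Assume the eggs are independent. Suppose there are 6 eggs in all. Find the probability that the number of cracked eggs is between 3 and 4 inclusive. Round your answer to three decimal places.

X ~ Binomial(6, 0.07); P(3 ≤ X ≤ 4) = Σ C(6,k) p^k (1−p)^(6−k) over k:
  k=3: C(6,3)·0.07^3·0.93^3 = 0.00552
  k=4: C(6,4)·0.07^4·0.93^2 = 0.00031
Total = 0.00583

0.006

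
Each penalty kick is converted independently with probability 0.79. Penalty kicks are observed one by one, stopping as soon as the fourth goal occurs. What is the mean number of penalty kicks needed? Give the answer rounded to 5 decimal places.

Y = total penalty kicks until the fourth success; negative binomial with r=4, p=0.79.
E[Y] = r / p = 4 / 0.79 = 5.0632911

5.06329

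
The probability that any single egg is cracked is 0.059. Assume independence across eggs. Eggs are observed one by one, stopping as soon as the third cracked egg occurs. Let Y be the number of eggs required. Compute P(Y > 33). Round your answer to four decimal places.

0.6915

Needing more than 33 eggs ⇔ fewer than 3 successes in the first 33. With X ~ Binomial(33, 0.059), P(Y > 33) = P(X ≤ 2).
  k=0: C(33,0)·0.059^0·0.941^33 = 0.134418
  k=1: C(33,1)·0.059^1·0.941^32 = 0.278121
  k=2: C(33,2)·0.059^2·0.941^31 = 0.279008
P(X ≤ 2) = 0.691547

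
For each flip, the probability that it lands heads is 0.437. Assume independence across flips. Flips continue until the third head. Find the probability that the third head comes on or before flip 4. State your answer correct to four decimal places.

Finishing within 4 flips ⇔ at least 3 successes in the first 4. With X ~ Binomial(4, 0.437), P(Y ≤ 4) = 1 − P(X ≤ 2).
  k=0: C(4,0)·0.437^0·0.563^4 = 0.100469
  k=1: C(4,1)·0.437^1·0.563^3 = 0.311937
  k=2: C(4,2)·0.437^2·0.563^2 = 0.363188
1 − 0.775594 = 0.224406

0.2244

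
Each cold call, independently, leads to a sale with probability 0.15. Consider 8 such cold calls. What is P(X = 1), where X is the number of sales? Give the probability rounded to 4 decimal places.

0.3847

X ~ Binomial(n=8, p=0.15).
P(X=1) = C(8,1) · p^1 · (1−p)^7
= 8 · 0.15 · 0.32058 = 0.384693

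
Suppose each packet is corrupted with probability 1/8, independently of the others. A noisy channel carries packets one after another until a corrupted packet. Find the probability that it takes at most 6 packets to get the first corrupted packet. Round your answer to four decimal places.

Y = number of packets to the first success; geometric, p = 0.125.
P(Y ≤ 6) = 1 − (1−p)^6 = 1 − 0.448795 = 0.551205

0.5512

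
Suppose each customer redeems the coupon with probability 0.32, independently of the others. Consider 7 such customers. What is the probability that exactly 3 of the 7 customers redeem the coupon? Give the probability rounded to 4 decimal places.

X ~ Binomial(n=7, p=0.32).
P(X=3) = C(7,3) · p^3 · (1−p)^4
= 35 · 0.032768 · 0.21381 = 0.245219

0.2452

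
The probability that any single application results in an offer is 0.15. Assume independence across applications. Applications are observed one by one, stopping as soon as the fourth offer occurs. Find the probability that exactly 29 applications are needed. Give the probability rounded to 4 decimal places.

0.0285

Y = trial on which the fourth success occurs; negative binomial, r=4, p=0.15.
P(Y=29) = C(28,3) · p^4 · (1−p)^25
= 3276 · 0.00050625 · 0.017198 = 0.028522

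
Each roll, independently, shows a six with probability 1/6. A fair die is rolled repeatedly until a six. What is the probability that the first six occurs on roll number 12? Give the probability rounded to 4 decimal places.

Geometric (trials to first success), p = 0.166667.
P(Y = 12) = (1−p)^11 · p = 0.13459 · 0.166667 = 0.022431

0.0224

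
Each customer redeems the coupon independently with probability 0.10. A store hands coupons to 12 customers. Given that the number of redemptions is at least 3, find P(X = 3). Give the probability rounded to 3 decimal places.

0.769

X ~ Binomial(12, 0.10). Want P(X=3 | X≥3) = P(X=3) / P(X≥3).
P(X=3) = C(12,3)·0.10^3·0.90^9 = 0.08523
P(X≥3) = 1 − 0.28243 − 0.37657 − 0.23013 = 0.11087
Ratio = 0.08523 / 0.11087 = 0.76876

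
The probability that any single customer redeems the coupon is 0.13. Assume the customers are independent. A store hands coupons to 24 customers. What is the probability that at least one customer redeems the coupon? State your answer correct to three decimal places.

P(at least one) = 1 − P(none) = 1 − (1 − 0.13)^24
= 1 − 0.03536 = 0.96464

0.965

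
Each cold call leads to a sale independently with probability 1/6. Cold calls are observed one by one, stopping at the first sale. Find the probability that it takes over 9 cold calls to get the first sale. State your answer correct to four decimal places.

0.1938

Y = number of cold calls to the first success; geometric, p = 0.166667.
P(Y > 9) = P(first 9 all fail) = (1−p)^9 = 0.193807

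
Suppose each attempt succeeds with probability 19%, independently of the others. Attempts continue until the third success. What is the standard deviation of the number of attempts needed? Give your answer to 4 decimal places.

Y = total attempts until the third success; negative binomial with r=3, p=0.19.
SD(Y) = √[r(1−p)/p²] = √(67.313019) = 8.204451

8.2045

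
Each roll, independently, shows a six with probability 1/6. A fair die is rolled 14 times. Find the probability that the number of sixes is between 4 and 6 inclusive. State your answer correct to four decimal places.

0.1896

X ~ Binomial(14, 0.166667); P(4 ≤ X ≤ 6) = Σ C(14,k) p^k (1−p)^(14−k) over k:
  k=4: C(14,4)·0.166667^4·0.833333^10 = 0.124743
  k=5: C(14,5)·0.166667^5·0.833333^9 = 0.049897
  k=6: C(14,6)·0.166667^6·0.833333^8 = 0.014969
Total = 0.189610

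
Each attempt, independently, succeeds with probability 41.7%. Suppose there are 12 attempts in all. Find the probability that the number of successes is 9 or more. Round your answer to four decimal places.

X ~ Binomial(12, 0.417); P(X ≥ 9) = Σ C(12,k) p^k (1−p)^(12−k) over k:
  k=9: C(12,9)·0.417^9·0.583^3 = 0.016621
  k=10: C(12,10)·0.417^10·0.583^2 = 0.003566
  k=11: C(12,11)·0.417^11·0.583^1 = 0.000464
  k=12: C(12,12)·0.417^12·0.583^0 = 0.000028
Total = 0.020679

0.0207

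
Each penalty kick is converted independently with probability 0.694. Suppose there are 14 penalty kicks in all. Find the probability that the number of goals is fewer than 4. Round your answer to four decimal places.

0.0003

X ~ Binomial(14, 0.694); P(X ≤ 3) = Σ C(14,k) p^k (1−p)^(14−k) over k:
  k=0: C(14,0)·0.694^0·0.306^14 = 0.000000
  k=1: C(14,1)·0.694^1·0.306^13 = 0.000002
  k=2: C(14,2)·0.694^2·0.306^12 = 0.000030
  k=3: C(14,3)·0.694^3·0.306^11 = 0.000268
Total = 0.000300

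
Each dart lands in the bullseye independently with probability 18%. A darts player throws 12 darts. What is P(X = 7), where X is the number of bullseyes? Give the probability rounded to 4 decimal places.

0.0018

X ~ Binomial(n=12, p=0.18).
P(X=7) = C(12,7) · p^7 · (1−p)^5
= 792 · 6.1222e-06 · 0.37074 = 0.001798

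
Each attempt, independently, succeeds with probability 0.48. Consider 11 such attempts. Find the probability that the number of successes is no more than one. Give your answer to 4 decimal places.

X ~ Binomial(11, 0.48); P(X ≤ 1) = Σ C(11,k) p^k (1−p)^(11−k) over k:
  k=0: C(11,0)·0.48^0·0.52^11 = 0.000752
  k=1: C(11,1)·0.48^1·0.52^10 = 0.007633
Total = 0.008384

0.0084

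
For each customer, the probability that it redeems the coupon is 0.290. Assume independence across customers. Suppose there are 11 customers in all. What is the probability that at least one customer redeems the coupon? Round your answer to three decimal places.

0.977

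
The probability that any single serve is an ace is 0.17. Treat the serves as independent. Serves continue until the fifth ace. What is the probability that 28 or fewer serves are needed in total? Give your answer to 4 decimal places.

0.5295

Finishing within 28 serves ⇔ at least 5 successes in the first 28. With X ~ Binomial(28, 0.17), P(Y ≤ 28) = 1 − P(X ≤ 4).
  k=0: C(28,0)·0.17^0·0.83^28 = 0.005422
  k=1: C(28,1)·0.17^1·0.83^27 = 0.031097
  k=2: C(28,2)·0.17^2·0.83^26 = 0.085984
  k=3: C(28,3)·0.17^3·0.83^25 = 0.152631
  k=4: C(28,4)·0.17^4·0.83^24 = 0.195386
1 − 0.470521 = 0.529479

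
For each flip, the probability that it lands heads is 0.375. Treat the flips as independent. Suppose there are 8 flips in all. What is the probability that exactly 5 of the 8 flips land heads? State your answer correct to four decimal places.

0.1014

X ~ Binomial(n=8, p=0.375).
P(X=5) = C(8,5) · p^5 · (1−p)^3
= 56 · 0.0074158 · 0.24414 = 0.101388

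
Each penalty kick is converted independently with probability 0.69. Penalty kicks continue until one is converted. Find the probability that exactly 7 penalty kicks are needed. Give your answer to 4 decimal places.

Geometric (trials to first success), p = 0.69.
P(Y = 7) = (1−p)^6 · p = 0.0008875 · 0.69 = 0.000612

0.0006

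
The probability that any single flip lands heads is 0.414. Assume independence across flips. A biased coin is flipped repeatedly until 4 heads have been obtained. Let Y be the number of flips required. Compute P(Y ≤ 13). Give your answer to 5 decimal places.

Finishing within 13 flips ⇔ at least 4 successes in the first 13. With X ~ Binomial(13, 0.414), P(Y ≤ 13) = 1 − P(X ≤ 3).
  k=0: C(13,0)·0.414^0·0.586^13 = 0.0009609
  k=1: C(13,1)·0.414^1·0.586^12 = 0.0088250
  k=2: C(13,2)·0.414^2·0.586^11 = 0.0374084
  k=3: C(13,3)·0.414^3·0.586^10 = 0.0969043
1 − 0.1440986 = 0.8559014

0.85590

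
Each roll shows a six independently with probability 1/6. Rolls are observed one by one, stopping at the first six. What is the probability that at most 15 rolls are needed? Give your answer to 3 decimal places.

0.935

Y = number of rolls to the first success; geometric, p = 0.166667.
P(Y ≤ 15) = 1 − (1−p)^15 = 1 − 0.06491 = 0.93509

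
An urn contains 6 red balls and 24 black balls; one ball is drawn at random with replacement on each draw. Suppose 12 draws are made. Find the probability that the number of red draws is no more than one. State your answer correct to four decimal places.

0.2749

X ~ Binomial(12, 0.20); P(X ≤ 1) = Σ C(12,k) p^k (1−p)^(12−k) over k:
  k=0: C(12,0)·0.20^0·0.80^12 = 0.068719
  k=1: C(12,1)·0.20^1·0.80^11 = 0.206158
Total = 0.274878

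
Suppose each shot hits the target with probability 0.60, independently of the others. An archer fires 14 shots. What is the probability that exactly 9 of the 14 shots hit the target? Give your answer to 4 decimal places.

X ~ Binomial(n=14, p=0.60).
P(X=9) = C(14,9) · p^9 · (1−p)^5
= 2002 · 0.010078 · 0.01024 = 0.206598

0.2066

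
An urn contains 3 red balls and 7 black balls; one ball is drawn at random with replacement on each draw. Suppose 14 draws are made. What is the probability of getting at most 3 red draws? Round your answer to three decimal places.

0.355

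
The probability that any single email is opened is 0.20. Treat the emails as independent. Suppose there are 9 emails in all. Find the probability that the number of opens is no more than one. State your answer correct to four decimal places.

0.4362

X ~ Binomial(9, 0.20); P(X ≤ 1) = Σ C(9,k) p^k (1−p)^(9−k) over k:
  k=0: C(9,0)·0.20^0·0.80^9 = 0.134218
  k=1: C(9,1)·0.20^1·0.80^8 = 0.301990
Total = 0.436208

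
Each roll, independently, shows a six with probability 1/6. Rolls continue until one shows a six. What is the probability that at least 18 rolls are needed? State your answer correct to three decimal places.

0.045

Y = number of rolls to the first success; geometric, p = 0.166667.
P(Y > 17) = P(first 17 all fail) = (1−p)^17 = 0.04507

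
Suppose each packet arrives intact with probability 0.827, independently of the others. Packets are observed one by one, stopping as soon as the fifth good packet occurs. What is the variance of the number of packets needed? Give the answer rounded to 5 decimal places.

1.26475

Y = total packets until the fifth success; negative binomial with r=5, p=0.827.
Var(Y) = r(1−p)/p² = 5·0.173 / 0.827² = 1.2647512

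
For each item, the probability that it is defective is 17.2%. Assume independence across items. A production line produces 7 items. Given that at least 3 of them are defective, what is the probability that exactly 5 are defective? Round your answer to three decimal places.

0.021

X ~ Binomial(7, 0.172). Want P(X=5 | X≥3) = P(X=5) / P(X≥3).
P(X=5) = C(7,5)·0.172^5·0.828^2 = 0.00217
P(X≥3) = 1 − 0.26682 − 0.38798 − 0.24178 = 0.10342
Ratio = 0.00217 / 0.10342 = 0.02096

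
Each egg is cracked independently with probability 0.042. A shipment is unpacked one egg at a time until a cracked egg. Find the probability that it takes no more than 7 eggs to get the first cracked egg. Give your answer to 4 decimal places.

Y = number of eggs to the first success; geometric, p = 0.042.
P(Y ≤ 7) = 1 − (1−p)^7 = 1 − 0.740557 = 0.259443

0.2594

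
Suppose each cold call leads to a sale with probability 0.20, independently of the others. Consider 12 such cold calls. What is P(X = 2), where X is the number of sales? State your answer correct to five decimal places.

0.28347

X ~ Binomial(n=12, p=0.20).
P(X=2) = C(12,2) · p^2 · (1−p)^10
= 66 · 0.04 · 0.10737 = 0.2834678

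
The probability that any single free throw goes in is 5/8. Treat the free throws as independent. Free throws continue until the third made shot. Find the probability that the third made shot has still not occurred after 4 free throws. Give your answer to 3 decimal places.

0.481

Needing more than 4 free throws ⇔ fewer than 3 successes in the first 4. With X ~ Binomial(4, 0.625), P(Y > 4) = P(X ≤ 2).
  k=0: C(4,0)·0.625^0·0.375^4 = 0.01978
  k=1: C(4,1)·0.625^1·0.375^3 = 0.13184
  k=2: C(4,2)·0.625^2·0.375^2 = 0.32959
P(X ≤ 2) = 0.48120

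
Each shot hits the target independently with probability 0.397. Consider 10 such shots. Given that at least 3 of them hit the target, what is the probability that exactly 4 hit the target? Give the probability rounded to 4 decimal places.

X ~ Binomial(10, 0.397). Want P(X=4 | X≥3) = P(X=4) / P(X≥3).
P(X=4) = C(10,4)·0.397^4·0.603^6 = 0.250776
P(X≥3) = 1 − 0.006356 − 0.041845 − 0.123974 = 0.827824
Ratio = 0.250776 / 0.827824 = 0.302933

0.3029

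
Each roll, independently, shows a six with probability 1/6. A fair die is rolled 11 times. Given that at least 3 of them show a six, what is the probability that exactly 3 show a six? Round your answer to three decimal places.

0.650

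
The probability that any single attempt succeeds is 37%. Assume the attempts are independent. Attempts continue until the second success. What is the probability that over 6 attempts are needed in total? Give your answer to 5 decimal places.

0.28284

Needing more than 6 attempts ⇔ fewer than 2 successes in the first 6. With X ~ Binomial(6, 0.37), P(Y > 6) = P(X ≤ 1).
  k=0: C(6,0)·0.37^0·0.63^6 = 0.0625235
  k=1: C(6,1)·0.37^1·0.63^5 = 0.2203209
P(X ≤ 1) = 0.2828444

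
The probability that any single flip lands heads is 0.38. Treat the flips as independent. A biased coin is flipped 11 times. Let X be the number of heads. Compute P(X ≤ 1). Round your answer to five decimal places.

X ~ Binomial(11, 0.38); P(X ≤ 1) = Σ C(11,k) p^k (1−p)^(11−k) over k:
  k=0: C(11,0)·0.38^0·0.62^11 = 0.0052037
  k=1: C(11,1)·0.38^1·0.62^10 = 0.0350827
Total = 0.0402864

0.04029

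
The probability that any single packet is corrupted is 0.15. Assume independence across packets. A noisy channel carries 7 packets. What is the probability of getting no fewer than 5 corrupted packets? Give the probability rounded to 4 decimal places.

X ~ Binomial(7, 0.15); P(X ≥ 5) = Σ C(7,k) p^k (1−p)^(7−k) over k:
  k=5: C(7,5)·0.15^5·0.85^2 = 0.001152
  k=6: C(7,6)·0.15^6·0.85^1 = 0.000068
  k=7: C(7,7)·0.15^7·0.85^0 = 0.000002
Total = 0.001222

0.0012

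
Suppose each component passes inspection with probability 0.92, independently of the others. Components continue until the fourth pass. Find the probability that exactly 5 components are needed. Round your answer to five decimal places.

Y = trial on which the fourth success occurs; negative binomial, r=4, p=0.92.
P(Y=5) = C(4,3) · p^4 · (1−p)^1
= 4 · 0.71639 · 0.08 = 0.2292457

0.22925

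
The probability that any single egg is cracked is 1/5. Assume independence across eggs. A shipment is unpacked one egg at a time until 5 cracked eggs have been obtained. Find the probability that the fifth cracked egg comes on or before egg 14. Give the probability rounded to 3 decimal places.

Finishing within 14 eggs ⇔ at least 5 successes in the first 14. With X ~ Binomial(14, 0.20), P(Y ≤ 14) = 1 − P(X ≤ 4).
  k=0: C(14,0)·0.20^0·0.80^14 = 0.04398
  k=1: C(14,1)·0.20^1·0.80^13 = 0.15393
  k=2: C(14,2)·0.20^2·0.80^12 = 0.25014
  k=3: C(14,3)·0.20^3·0.80^11 = 0.25014
  k=4: C(14,4)·0.20^4·0.80^10 = 0.17197
1 − 0.87016 = 0.12984

0.130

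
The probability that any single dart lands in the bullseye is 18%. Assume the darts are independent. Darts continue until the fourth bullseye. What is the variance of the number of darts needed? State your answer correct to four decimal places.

101.2346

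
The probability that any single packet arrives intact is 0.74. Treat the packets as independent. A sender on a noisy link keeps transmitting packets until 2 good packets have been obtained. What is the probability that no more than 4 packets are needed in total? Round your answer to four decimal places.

Finishing within 4 packets ⇔ at least 2 successes in the first 4. With X ~ Binomial(4, 0.74), P(Y ≤ 4) = 1 − P(X ≤ 1).
  k=0: C(4,0)·0.74^0·0.26^4 = 0.004570
  k=1: C(4,1)·0.74^1·0.26^3 = 0.052025
1 − 0.056595 = 0.943405

0.9434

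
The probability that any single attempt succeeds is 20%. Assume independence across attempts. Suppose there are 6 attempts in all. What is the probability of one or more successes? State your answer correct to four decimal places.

0.7379

P(at least one) = 1 − P(none) = 1 − (1 − 0.20)^6
= 1 − 0.262144 = 0.737856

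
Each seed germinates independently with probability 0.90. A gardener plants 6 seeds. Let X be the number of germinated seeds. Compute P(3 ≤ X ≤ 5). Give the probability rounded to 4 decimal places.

0.4673

X ~ Binomial(6, 0.90); P(3 ≤ X ≤ 5) = Σ C(6,k) p^k (1−p)^(6−k) over k:
  k=3: C(6,3)·0.90^3·0.10^3 = 0.014580
  k=4: C(6,4)·0.90^4·0.10^2 = 0.098415
  k=5: C(6,5)·0.90^5·0.10^1 = 0.354294
Total = 0.467289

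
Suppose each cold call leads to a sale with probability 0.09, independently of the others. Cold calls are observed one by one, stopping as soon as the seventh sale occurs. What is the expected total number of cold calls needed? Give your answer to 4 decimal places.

Y = total cold calls until the seventh success; negative binomial with r=7, p=0.09.
E[Y] = r / p = 7 / 0.09 = 77.777778

77.7778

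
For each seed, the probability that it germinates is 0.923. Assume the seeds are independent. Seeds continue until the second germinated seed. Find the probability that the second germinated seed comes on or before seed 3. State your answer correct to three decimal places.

Finishing within 3 seeds ⇔ at least 2 successes in the first 3. With X ~ Binomial(3, 0.923), P(Y ≤ 3) = 1 − P(X ≤ 1).
  k=0: C(3,0)·0.923^0·0.077^3 = 0.00046
  k=1: C(3,1)·0.923^1·0.077^2 = 0.01642
1 − 0.01687 = 0.98313

0.983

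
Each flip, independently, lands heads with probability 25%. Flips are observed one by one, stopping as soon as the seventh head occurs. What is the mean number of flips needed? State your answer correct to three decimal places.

28.000

Y = total flips until the seventh success; negative binomial with r=7, p=0.25.
E[Y] = r / p = 7 / 0.25 = 28.00000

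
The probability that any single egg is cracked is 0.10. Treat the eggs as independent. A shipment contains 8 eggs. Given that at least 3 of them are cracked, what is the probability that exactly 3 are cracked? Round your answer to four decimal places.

0.8681

X ~ Binomial(8, 0.10). Want P(X=3 | X≥3) = P(X=3) / P(X≥3).
P(X=3) = C(8,3)·0.10^3·0.90^5 = 0.033067
P(X≥3) = 1 − 0.430467 − 0.382638 − 0.148803 = 0.038092
Ratio = 0.033067 / 0.038092 = 0.868099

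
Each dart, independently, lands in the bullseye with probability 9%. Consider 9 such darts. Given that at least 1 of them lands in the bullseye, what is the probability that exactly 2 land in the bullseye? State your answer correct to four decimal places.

X ~ Binomial(9, 0.09). Want P(X=2 | X≥1) = P(X=2) / P(X≥1).
P(X=2) = C(9,2)·0.09^2·0.91^7 = 0.150688
P(X≥1) = 1 − 0.427930 = 0.572070
Ratio = 0.150688 / 0.572070 = 0.263407

0.2634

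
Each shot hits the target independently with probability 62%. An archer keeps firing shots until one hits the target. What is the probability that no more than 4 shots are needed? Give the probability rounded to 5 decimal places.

Y = number of shots to the first success; geometric, p = 0.62.
P(Y ≤ 4) = 1 − (1−p)^4 = 1 − 0.0208514 = 0.9791486

0.97915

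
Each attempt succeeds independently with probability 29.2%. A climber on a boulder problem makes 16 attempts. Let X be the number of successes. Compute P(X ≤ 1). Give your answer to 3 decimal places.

X ~ Binomial(16, 0.292); P(X ≤ 1) = Σ C(16,k) p^k (1−p)^(16−k) over k:
  k=0: C(16,0)·0.292^0·0.708^16 = 0.00399
  k=1: C(16,1)·0.292^1·0.708^15 = 0.02630
Total = 0.03029

0.030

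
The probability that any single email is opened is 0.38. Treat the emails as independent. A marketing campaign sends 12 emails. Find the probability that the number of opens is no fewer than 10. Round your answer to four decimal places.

0.0018

X ~ Binomial(12, 0.38); P(X ≥ 10) = Σ C(12,k) p^k (1−p)^(12−k) over k:
  k=10: C(12,10)·0.38^10·0.62^2 = 0.001593
  k=11: C(12,11)·0.38^11·0.62^1 = 0.000177
  k=12: C(12,12)·0.38^12·0.62^0 = 0.000009
Total = 0.001779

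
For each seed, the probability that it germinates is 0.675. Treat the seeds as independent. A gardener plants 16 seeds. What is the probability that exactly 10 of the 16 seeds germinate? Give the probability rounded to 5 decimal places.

0.18529

X ~ Binomial(n=16, p=0.675).
P(X=10) = C(16,10) · p^10 · (1−p)^6
= 8008 · 0.019635 · 0.0011784 = 0.1852943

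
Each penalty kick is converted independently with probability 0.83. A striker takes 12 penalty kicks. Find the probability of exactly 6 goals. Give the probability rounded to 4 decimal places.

X ~ Binomial(n=12, p=0.83).
P(X=6) = C(12,6) · p^6 · (1−p)^6
= 924 · 0.32694 · 2.4138e-05 = 0.007292

0.0073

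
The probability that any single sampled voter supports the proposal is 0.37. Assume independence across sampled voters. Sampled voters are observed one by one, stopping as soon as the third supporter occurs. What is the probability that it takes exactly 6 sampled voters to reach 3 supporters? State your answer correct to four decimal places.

Y = trial on which the third success occurs; negative binomial, r=3, p=0.37.
P(Y=6) = C(5,2) · p^3 · (1−p)^3
= 10 · 0.050653 · 0.25005 = 0.126656

0.1267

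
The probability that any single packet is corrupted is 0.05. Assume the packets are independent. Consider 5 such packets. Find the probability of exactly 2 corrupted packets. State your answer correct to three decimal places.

X ~ Binomial(n=5, p=0.05).
P(X=2) = C(5,2) · p^2 · (1−p)^3
= 10 · 0.0025 · 0.85737 = 0.02143

0.021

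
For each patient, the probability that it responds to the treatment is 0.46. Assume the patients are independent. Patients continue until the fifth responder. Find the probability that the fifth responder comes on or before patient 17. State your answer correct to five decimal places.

0.94953

Finishing within 17 patients ⇔ at least 5 successes in the first 17. With X ~ Binomial(17, 0.46), P(Y ≤ 17) = 1 − P(X ≤ 4).
  k=0: C(17,0)·0.46^0·0.54^17 = 0.0000282
  k=1: C(17,1)·0.46^1·0.54^16 = 0.0004088
  k=2: C(17,2)·0.46^2·0.54^15 = 0.0027859
  k=3: C(17,3)·0.46^3·0.54^14 = 0.0118657
  k=4: C(17,4)·0.46^4·0.54^13 = 0.0353775
1 − 0.0504661 = 0.9495339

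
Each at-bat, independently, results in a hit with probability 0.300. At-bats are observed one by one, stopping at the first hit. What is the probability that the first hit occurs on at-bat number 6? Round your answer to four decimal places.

Geometric (trials to first success), p = 0.30.
P(Y = 6) = (1−p)^5 · p = 0.16807 · 0.30 = 0.050421

0.0504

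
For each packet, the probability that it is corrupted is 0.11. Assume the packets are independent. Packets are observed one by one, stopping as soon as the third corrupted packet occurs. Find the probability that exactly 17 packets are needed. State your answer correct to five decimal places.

0.03125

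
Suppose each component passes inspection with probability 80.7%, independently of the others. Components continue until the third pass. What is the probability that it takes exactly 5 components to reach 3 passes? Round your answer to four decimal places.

Y = trial on which the third success occurs; negative binomial, r=3, p=0.807.
P(Y=5) = C(4,2) · p^3 · (1−p)^2
= 6 · 0.52556 · 0.037249 = 0.117459

0.1175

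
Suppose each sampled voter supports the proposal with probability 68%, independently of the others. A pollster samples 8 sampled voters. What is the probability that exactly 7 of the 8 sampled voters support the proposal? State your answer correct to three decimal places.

0.172

X ~ Binomial(n=8, p=0.68).
P(X=7) = C(8,7) · p^7 · (1−p)^1
= 8 · 0.06723 · 0.32 = 0.17211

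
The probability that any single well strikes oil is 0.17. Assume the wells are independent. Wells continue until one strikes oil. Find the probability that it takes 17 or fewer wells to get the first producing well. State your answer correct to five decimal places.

0.95790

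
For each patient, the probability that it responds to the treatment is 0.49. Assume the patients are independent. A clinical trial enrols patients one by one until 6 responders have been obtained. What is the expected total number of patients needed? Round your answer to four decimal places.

Y = total patients until the sixth success; negative binomial with r=6, p=0.49.
E[Y] = r / p = 6 / 0.49 = 12.244898

12.2449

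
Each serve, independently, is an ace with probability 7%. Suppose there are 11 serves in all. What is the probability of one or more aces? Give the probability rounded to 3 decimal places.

P(at least one) = 1 − P(none) = 1 − (1 − 0.07)^11
= 1 − 0.45010 = 0.54990

0.550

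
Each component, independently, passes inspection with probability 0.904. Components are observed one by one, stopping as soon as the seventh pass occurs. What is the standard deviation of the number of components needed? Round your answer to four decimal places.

0.9068

Y = total components until the seventh success; negative binomial with r=7, p=0.904.
SD(Y) = √[r(1−p)/p²] = √(0.822304) = 0.906810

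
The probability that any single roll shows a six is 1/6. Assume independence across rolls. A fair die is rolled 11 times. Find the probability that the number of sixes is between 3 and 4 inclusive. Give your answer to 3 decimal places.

0.249

X ~ Binomial(11, 0.166667); P(3 ≤ X ≤ 4) = Σ C(11,k) p^k (1−p)^(11−k) over k:
  k=3: C(11,3)·0.166667^3·0.833333^8 = 0.17766
  k=4: C(11,4)·0.166667^4·0.833333^7 = 0.07106
Total = 0.24872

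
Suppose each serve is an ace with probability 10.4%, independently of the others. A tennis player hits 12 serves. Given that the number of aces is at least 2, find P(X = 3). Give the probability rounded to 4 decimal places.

X ~ Binomial(12, 0.104). Want P(X=3 | X≥2) = P(X=3) / P(X≥2).
P(X=3) = C(12,3)·0.104^3·0.896^9 = 0.092107
P(X≥2) = 1 − 0.267729 − 0.372909 = 0.359362
Ratio = 0.092107 / 0.359362 = 0.256308

0.2563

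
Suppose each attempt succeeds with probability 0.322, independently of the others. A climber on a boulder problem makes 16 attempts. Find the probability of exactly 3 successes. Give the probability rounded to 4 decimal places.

X ~ Binomial(n=16, p=0.322).
P(X=3) = C(16,3) · p^3 · (1−p)^13
= 560 · 0.033386 · 0.0063971 = 0.119603

0.1196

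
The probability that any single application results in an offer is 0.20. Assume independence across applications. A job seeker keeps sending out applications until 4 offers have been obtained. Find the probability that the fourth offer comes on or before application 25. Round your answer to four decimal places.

0.7660

Finishing within 25 applications ⇔ at least 4 successes in the first 25. With X ~ Binomial(25, 0.20), P(Y ≤ 25) = 1 − P(X ≤ 3).
  k=0: C(25,0)·0.20^0·0.80^25 = 0.003778
  k=1: C(25,1)·0.20^1·0.80^24 = 0.023612
  k=2: C(25,2)·0.20^2·0.80^23 = 0.070835
  k=3: C(25,3)·0.20^3·0.80^22 = 0.135768
1 − 0.233993 = 0.766007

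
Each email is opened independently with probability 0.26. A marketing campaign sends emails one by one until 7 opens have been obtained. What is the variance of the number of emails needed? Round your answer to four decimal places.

76.6272

Y = total emails until the seventh success; negative binomial with r=7, p=0.26.
Var(Y) = r(1−p)/p² = 7·0.74 / 0.26² = 76.627219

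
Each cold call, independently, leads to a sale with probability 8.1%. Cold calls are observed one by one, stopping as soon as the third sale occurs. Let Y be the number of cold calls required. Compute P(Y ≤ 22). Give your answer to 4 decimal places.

0.2619

Finishing within 22 cold calls ⇔ at least 3 successes in the first 22. With X ~ Binomial(22, 0.081), P(Y ≤ 22) = 1 − P(X ≤ 2).
  k=0: C(22,0)·0.081^0·0.919^22 = 0.155934
  k=1: C(22,1)·0.081^1·0.919^21 = 0.302366
  k=2: C(22,2)·0.081^2·0.919^20 = 0.279829
1 − 0.738129 = 0.261871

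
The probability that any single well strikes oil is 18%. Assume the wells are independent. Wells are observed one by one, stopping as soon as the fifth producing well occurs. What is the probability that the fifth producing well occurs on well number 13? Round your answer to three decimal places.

Y = trial on which the fifth success occurs; negative binomial, r=5, p=0.18.
P(Y=13) = C(12,4) · p^5 · (1−p)^8
= 495 · 0.00018896 · 0.20441 = 0.01912

0.019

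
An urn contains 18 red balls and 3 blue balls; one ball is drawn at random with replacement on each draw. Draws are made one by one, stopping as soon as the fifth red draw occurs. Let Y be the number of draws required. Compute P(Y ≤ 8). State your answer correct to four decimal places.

Finishing within 8 draws ⇔ at least 5 successes in the first 8. With X ~ Binomial(8, 0.857143), P(Y ≤ 8) = 1 − P(X ≤ 4).
  k=0: C(8,0)·0.857143^0·0.142857^8 = 0.000000
  k=1: C(8,1)·0.857143^1·0.142857^7 = 0.000008
  k=2: C(8,2)·0.857143^2·0.142857^6 = 0.000175
  k=3: C(8,3)·0.857143^3·0.142857^5 = 0.002098
  k=4: C(8,4)·0.857143^4·0.142857^4 = 0.015737
1 − 0.018018 = 0.981982

0.9820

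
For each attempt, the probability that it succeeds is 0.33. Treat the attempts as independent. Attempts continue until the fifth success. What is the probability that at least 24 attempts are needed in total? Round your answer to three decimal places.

Needing more than 23 attempts ⇔ fewer than 5 successes in the first 23. With X ~ Binomial(23, 0.33), P(Y > 23) = P(X ≤ 4).
  k=0: C(23,0)·0.33^0·0.67^23 = 0.00010
  k=1: C(23,1)·0.33^1·0.67^22 = 0.00113
  k=2: C(23,2)·0.33^2·0.67^21 = 0.00613
  k=3: C(23,3)·0.33^3·0.67^20 = 0.02115
  k=4: C(23,4)·0.33^4·0.67^19 = 0.05208
P(X ≤ 4) = 0.08059

0.081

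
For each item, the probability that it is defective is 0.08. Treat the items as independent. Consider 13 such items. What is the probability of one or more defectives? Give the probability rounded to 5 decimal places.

0.66175

P(at least one) = 1 − P(none) = 1 − (1 − 0.08)^13
= 1 − 0.3382531 = 0.6617469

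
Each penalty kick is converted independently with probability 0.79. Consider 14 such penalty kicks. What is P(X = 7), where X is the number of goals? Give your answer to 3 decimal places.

X ~ Binomial(n=14, p=0.79).
P(X=7) = C(14,7) · p^7 · (1−p)^7
= 3432 · 0.19204 · 1.8011e-05 = 0.01187

0.012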